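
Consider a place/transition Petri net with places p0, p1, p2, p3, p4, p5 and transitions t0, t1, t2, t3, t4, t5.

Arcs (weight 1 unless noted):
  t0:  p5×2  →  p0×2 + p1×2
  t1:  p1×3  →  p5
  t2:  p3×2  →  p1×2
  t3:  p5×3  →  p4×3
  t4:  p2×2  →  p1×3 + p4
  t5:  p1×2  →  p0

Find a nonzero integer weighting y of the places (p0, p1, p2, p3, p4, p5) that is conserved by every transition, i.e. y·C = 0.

y = (p0:2, p1:1, p2:3, p3:1, p4:3, p5:3)

Incidence matrix C (rows=places, cols=transitions):
       t0   t1   t2   t3   t4   t5
   p0   2    0    0    0    0    1
   p1   2   -3    2    0    3   -2
   p2   0    0    0    0   -2    0
   p3   0    0   -2    0    0    0
   p4   0    0    0    3    1    0
   p5  -2    1    0   -3    0    0

Candidate y = [2, 1, 3, 1, 3, 3]; check y·C column-wise:
  col t0: 2·2 + 1·2 + 3·0 + 1·0 + 3·0 + 3·-2 = 0
  col t1: 2·0 + 1·-3 + 3·0 + 1·0 + 3·0 + 3·1 = 0
  col t2: 2·0 + 1·2 + 3·0 + 1·-2 + 3·0 + 3·0 = 0
  col t3: 2·0 + 1·0 + 3·0 + 1·0 + 3·3 + 3·-3 = 0
  col t4: 2·0 + 1·3 + 3·-2 + 1·0 + 3·1 + 3·0 = 0
  col t5: 2·1 + 1·-2 + 3·0 + 1·0 + 3·0 + 3·0 = 0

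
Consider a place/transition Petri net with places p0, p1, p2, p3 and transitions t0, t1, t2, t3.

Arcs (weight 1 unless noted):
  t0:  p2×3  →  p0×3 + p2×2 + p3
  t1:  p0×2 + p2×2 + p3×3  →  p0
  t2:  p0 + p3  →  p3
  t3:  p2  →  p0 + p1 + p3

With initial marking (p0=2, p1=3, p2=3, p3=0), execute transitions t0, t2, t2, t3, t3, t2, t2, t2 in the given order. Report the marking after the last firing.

(p0=2, p1=5, p2=0, p3=3)

step 1: fire t0:  (p0=2, p1=3, p2=3, p3=0) → (p0=5, p1=3, p2=2, p3=1)
step 2: fire t2:  (p0=5, p1=3, p2=2, p3=1) → (p0=4, p1=3, p2=2, p3=1)
step 3: fire t2:  (p0=4, p1=3, p2=2, p3=1) → (p0=3, p1=3, p2=2, p3=1)
step 4: fire t3:  (p0=3, p1=3, p2=2, p3=1) → (p0=4, p1=4, p2=1, p3=2)
step 5: fire t3:  (p0=4, p1=4, p2=1, p3=2) → (p0=5, p1=5, p2=0, p3=3)
step 6: fire t2:  (p0=5, p1=5, p2=0, p3=3) → (p0=4, p1=5, p2=0, p3=3)
step 7: fire t2:  (p0=4, p1=5, p2=0, p3=3) → (p0=3, p1=5, p2=0, p3=3)
step 8: fire t2:  (p0=3, p1=5, p2=0, p3=3) → (p0=2, p1=5, p2=0, p3=3)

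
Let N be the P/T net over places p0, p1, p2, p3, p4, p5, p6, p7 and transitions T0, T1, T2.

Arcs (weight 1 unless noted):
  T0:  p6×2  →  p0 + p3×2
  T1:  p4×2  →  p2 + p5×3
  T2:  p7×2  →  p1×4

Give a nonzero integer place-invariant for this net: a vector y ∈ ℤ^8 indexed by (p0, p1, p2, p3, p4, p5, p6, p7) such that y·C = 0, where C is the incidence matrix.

Incidence matrix C (rows=places, cols=transitions):
       T0   T1   T2
   p0   1    0    0
   p1   0    0    4
   p2   0    1    0
   p3   2    0    0
   p4   0   -2    0
   p5   0    3    0
   p6  -2    0    0
   p7   0    0   -2

Candidate y = [2, 0, 0, -1, 0, 0, 0, 0]; check y·C column-wise:
  col T0: 2·1 + -1·2 + 0·-2 = 0
  col T1: 2·0 + 0·1 + -1·0 + 0·-2 + 0·3 = 0
  col T2: 2·0 + 0·4 + -1·0 + 0·-2 = 0

y = (p0:2, p1:0, p2:0, p3:-1, p4:0, p5:0, p6:0, p7:0)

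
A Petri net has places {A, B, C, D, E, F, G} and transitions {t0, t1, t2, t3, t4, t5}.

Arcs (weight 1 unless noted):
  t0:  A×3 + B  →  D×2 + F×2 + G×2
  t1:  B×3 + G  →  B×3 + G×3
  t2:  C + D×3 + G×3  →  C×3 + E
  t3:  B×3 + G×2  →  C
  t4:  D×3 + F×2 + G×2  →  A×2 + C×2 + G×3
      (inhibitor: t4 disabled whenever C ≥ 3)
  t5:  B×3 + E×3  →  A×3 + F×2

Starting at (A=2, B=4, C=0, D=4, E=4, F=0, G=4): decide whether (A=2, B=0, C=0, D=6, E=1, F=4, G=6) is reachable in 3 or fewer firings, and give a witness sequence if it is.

YES — reachable via ⟨t5, t0⟩ (2 firings)

step 1: fire t5:  (A=2, B=4, C=0, D=4, E=4, F=0, G=4) → (A=5, B=1, C=0, D=4, E=1, F=2, G=4)
step 2: fire t0:  (A=5, B=1, C=0, D=4, E=1, F=2, G=4) → (A=2, B=0, C=0, D=6, E=1, F=4, G=6)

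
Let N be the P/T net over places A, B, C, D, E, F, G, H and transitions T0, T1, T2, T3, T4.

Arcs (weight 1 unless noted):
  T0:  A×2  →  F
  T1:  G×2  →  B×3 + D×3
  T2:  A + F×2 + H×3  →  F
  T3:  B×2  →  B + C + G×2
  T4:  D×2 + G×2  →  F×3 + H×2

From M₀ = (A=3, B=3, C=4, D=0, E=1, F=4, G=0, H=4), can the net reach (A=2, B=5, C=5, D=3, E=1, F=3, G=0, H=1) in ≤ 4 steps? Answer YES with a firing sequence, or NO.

step 1: fire T2:  (A=3, B=3, C=4, D=0, E=1, F=4, G=0, H=4) → (A=2, B=3, C=4, D=0, E=1, F=3, G=0, H=1)
step 2: fire T3:  (A=2, B=3, C=4, D=0, E=1, F=3, G=0, H=1) → (A=2, B=2, C=5, D=0, E=1, F=3, G=2, H=1)
step 3: fire T1:  (A=2, B=2, C=5, D=0, E=1, F=3, G=2, H=1) → (A=2, B=5, C=5, D=3, E=1, F=3, G=0, H=1)

YES — reachable via ⟨T2, T3, T1⟩ (3 firings)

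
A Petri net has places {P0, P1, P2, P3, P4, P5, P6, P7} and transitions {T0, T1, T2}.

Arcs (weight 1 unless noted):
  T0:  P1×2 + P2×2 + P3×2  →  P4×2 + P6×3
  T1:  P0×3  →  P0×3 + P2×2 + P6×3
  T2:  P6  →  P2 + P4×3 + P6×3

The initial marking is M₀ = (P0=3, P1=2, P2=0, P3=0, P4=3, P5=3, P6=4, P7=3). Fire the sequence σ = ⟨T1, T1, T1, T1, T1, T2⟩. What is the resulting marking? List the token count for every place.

(P0=3, P1=2, P2=11, P3=0, P4=6, P5=3, P6=21, P7=3)

step 1: fire T1:  (P0=3, P1=2, P2=0, P3=0, P4=3, P5=3, P6=4, P7=3) → (P0=3, P1=2, P2=2, P3=0, P4=3, P5=3, P6=7, P7=3)
step 2: fire T1:  (P0=3, P1=2, P2=2, P3=0, P4=3, P5=3, P6=7, P7=3) → (P0=3, P1=2, P2=4, P3=0, P4=3, P5=3, P6=10, P7=3)
step 3: fire T1:  (P0=3, P1=2, P2=4, P3=0, P4=3, P5=3, P6=10, P7=3) → (P0=3, P1=2, P2=6, P3=0, P4=3, P5=3, P6=13, P7=3)
step 4: fire T1:  (P0=3, P1=2, P2=6, P3=0, P4=3, P5=3, P6=13, P7=3) → (P0=3, P1=2, P2=8, P3=0, P4=3, P5=3, P6=16, P7=3)
step 5: fire T1:  (P0=3, P1=2, P2=8, P3=0, P4=3, P5=3, P6=16, P7=3) → (P0=3, P1=2, P2=10, P3=0, P4=3, P5=3, P6=19, P7=3)
step 6: fire T2:  (P0=3, P1=2, P2=10, P3=0, P4=3, P5=3, P6=19, P7=3) → (P0=3, P1=2, P2=11, P3=0, P4=6, P5=3, P6=21, P7=3)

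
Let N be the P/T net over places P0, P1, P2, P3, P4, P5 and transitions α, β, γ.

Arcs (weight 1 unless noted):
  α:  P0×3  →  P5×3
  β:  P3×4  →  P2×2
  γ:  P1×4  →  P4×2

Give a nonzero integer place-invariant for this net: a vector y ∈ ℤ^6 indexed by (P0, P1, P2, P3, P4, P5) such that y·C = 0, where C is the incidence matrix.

y = (P0:0, P1:0, P2:2, P3:1, P4:0, P5:0)

Incidence matrix C (rows=places, cols=transitions):
        α    β    γ
   P0  -3    0    0
   P1   0    0   -4
   P2   0    2    0
   P3   0   -4    0
   P4   0    0    2
   P5   3    0    0

Candidate y = [0, 0, 2, 1, 0, 0]; check y·C column-wise:
  col α: 0·-3 + 2·0 + 1·0 + 0·3 = 0
  col β: 2·2 + 1·-4 = 0
  col γ: 0·-4 + 2·0 + 1·0 + 0·2 = 0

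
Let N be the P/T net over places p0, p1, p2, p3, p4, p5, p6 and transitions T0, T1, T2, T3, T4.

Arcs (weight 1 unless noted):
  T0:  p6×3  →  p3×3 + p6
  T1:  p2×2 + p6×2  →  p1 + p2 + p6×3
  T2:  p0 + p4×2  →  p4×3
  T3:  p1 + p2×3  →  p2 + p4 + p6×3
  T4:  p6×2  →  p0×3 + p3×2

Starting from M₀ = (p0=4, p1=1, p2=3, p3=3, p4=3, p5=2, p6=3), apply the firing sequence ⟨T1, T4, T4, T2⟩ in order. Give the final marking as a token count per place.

(p0=9, p1=2, p2=2, p3=7, p4=4, p5=2, p6=0)

step 1: fire T1:  (p0=4, p1=1, p2=3, p3=3, p4=3, p5=2, p6=3) → (p0=4, p1=2, p2=2, p3=3, p4=3, p5=2, p6=4)
step 2: fire T4:  (p0=4, p1=2, p2=2, p3=3, p4=3, p5=2, p6=4) → (p0=7, p1=2, p2=2, p3=5, p4=3, p5=2, p6=2)
step 3: fire T4:  (p0=7, p1=2, p2=2, p3=5, p4=3, p5=2, p6=2) → (p0=10, p1=2, p2=2, p3=7, p4=3, p5=2, p6=0)
step 4: fire T2:  (p0=10, p1=2, p2=2, p3=7, p4=3, p5=2, p6=0) → (p0=9, p1=2, p2=2, p3=7, p4=4, p5=2, p6=0)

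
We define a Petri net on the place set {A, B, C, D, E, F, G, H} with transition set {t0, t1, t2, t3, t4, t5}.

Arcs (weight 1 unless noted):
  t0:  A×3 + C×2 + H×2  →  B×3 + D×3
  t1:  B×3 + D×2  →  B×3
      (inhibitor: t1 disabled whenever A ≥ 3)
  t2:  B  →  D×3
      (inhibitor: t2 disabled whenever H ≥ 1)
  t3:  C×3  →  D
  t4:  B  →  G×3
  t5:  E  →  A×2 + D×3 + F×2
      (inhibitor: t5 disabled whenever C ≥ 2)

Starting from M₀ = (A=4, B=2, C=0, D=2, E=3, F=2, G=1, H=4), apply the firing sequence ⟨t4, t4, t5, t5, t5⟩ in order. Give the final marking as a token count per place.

(A=10, B=0, C=0, D=11, E=0, F=8, G=7, H=4)

step 1: fire t4:  (A=4, B=2, C=0, D=2, E=3, F=2, G=1, H=4) → (A=4, B=1, C=0, D=2, E=3, F=2, G=4, H=4)
step 2: fire t4:  (A=4, B=1, C=0, D=2, E=3, F=2, G=4, H=4) → (A=4, B=0, C=0, D=2, E=3, F=2, G=7, H=4)
step 3: fire t5:  (A=4, B=0, C=0, D=2, E=3, F=2, G=7, H=4) → (A=6, B=0, C=0, D=5, E=2, F=4, G=7, H=4)
step 4: fire t5:  (A=6, B=0, C=0, D=5, E=2, F=4, G=7, H=4) → (A=8, B=0, C=0, D=8, E=1, F=6, G=7, H=4)
step 5: fire t5:  (A=8, B=0, C=0, D=8, E=1, F=6, G=7, H=4) → (A=10, B=0, C=0, D=11, E=0, F=8, G=7, H=4)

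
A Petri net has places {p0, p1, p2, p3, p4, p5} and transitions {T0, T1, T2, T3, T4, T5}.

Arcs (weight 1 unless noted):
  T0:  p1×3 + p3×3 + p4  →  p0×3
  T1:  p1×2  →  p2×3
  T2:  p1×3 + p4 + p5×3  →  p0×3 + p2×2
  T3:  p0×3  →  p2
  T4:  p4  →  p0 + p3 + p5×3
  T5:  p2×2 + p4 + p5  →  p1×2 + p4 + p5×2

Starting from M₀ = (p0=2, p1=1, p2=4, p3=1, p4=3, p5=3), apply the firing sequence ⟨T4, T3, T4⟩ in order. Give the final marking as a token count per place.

step 1: fire T4:  (p0=2, p1=1, p2=4, p3=1, p4=3, p5=3) → (p0=3, p1=1, p2=4, p3=2, p4=2, p5=6)
step 2: fire T3:  (p0=3, p1=1, p2=4, p3=2, p4=2, p5=6) → (p0=0, p1=1, p2=5, p3=2, p4=2, p5=6)
step 3: fire T4:  (p0=0, p1=1, p2=5, p3=2, p4=2, p5=6) → (p0=1, p1=1, p2=5, p3=3, p4=1, p5=9)

(p0=1, p1=1, p2=5, p3=3, p4=1, p5=9)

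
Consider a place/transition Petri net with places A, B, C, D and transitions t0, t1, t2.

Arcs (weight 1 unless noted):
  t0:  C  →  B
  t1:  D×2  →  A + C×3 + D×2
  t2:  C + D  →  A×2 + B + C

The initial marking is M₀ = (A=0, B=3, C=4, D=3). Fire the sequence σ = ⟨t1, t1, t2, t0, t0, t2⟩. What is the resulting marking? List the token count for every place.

step 1: fire t1:  (A=0, B=3, C=4, D=3) → (A=1, B=3, C=7, D=3)
step 2: fire t1:  (A=1, B=3, C=7, D=3) → (A=2, B=3, C=10, D=3)
step 3: fire t2:  (A=2, B=3, C=10, D=3) → (A=4, B=4, C=10, D=2)
step 4: fire t0:  (A=4, B=4, C=10, D=2) → (A=4, B=5, C=9, D=2)
step 5: fire t0:  (A=4, B=5, C=9, D=2) → (A=4, B=6, C=8, D=2)
step 6: fire t2:  (A=4, B=6, C=8, D=2) → (A=6, B=7, C=8, D=1)

(A=6, B=7, C=8, D=1)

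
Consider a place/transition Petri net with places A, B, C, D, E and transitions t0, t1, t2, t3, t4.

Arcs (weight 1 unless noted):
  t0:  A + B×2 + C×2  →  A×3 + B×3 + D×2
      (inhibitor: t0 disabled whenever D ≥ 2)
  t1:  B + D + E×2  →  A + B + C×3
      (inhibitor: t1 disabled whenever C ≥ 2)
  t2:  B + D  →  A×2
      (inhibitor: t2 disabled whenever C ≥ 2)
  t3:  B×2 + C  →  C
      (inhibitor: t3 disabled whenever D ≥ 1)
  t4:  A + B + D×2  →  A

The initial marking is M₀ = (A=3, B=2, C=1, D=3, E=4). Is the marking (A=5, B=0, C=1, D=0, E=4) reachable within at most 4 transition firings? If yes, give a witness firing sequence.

step 1: fire t2:  (A=3, B=2, C=1, D=3, E=4) → (A=5, B=1, C=1, D=2, E=4)
step 2: fire t4:  (A=5, B=1, C=1, D=2, E=4) → (A=5, B=0, C=1, D=0, E=4)

YES — reachable via ⟨t2, t4⟩ (2 firings)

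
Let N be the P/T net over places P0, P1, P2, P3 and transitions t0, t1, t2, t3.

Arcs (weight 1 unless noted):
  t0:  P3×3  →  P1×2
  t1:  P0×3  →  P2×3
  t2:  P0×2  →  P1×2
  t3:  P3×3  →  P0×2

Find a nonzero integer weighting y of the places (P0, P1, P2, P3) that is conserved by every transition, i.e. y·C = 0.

Incidence matrix C (rows=places, cols=transitions):
       t0   t1   t2   t3
   P0   0   -3   -2    2
   P1   2    0    2    0
   P2   0    3    0    0
   P3  -3    0    0   -3

Candidate y = [3, 3, 3, 2]; check y·C column-wise:
  col t0: 3·0 + 3·2 + 3·0 + 2·-3 = 0
  col t1: 3·-3 + 3·0 + 3·3 + 2·0 = 0
  col t2: 3·-2 + 3·2 + 3·0 + 2·0 = 0
  col t3: 3·2 + 3·0 + 3·0 + 2·-3 = 0

y = (P0:3, P1:3, P2:3, P3:2)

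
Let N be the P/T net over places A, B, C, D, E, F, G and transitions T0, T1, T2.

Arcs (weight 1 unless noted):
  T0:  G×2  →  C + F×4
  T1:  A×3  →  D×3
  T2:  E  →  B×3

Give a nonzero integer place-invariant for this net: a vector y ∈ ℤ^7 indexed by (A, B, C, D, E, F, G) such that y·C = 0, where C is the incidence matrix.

y = (A:1, B:0, C:0, D:1, E:0, F:0, G:0)

Incidence matrix C (rows=places, cols=transitions):
       T0   T1   T2
    A   0   -3    0
    B   0    0    3
    C   1    0    0
    D   0    3    0
    E   0    0   -1
    F   4    0    0
    G  -2    0    0

Candidate y = [1, 0, 0, 1, 0, 0, 0]; check y·C column-wise:
  col T0: 1·0 + 0·1 + 1·0 + 0·4 + 0·-2 = 0
  col T1: 1·-3 + 1·3 = 0
  col T2: 1·0 + 0·3 + 1·0 + 0·-1 = 0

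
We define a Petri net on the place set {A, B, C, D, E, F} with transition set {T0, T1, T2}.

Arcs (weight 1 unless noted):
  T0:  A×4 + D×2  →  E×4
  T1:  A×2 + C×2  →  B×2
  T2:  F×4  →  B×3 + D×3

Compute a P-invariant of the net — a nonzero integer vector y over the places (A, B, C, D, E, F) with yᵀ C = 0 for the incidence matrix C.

Incidence matrix C (rows=places, cols=transitions):
       T0   T1   T2
    A  -4   -2    0
    B   0    2    3
    C   0   -2    0
    D  -2    0    3
    E   4    0    0
    F   0    0   -4

Candidate y = [1, 2, 1, -2, 0, 0]; check y·C column-wise:
  col T0: 1·-4 + 2·0 + 1·0 + -2·-2 + 0·4 = 0
  col T1: 1·-2 + 2·2 + 1·-2 + -2·0 = 0
  col T2: 1·0 + 2·3 + 1·0 + -2·3 + 0·-4 = 0

y = (A:1, B:2, C:1, D:-2, E:0, F:0)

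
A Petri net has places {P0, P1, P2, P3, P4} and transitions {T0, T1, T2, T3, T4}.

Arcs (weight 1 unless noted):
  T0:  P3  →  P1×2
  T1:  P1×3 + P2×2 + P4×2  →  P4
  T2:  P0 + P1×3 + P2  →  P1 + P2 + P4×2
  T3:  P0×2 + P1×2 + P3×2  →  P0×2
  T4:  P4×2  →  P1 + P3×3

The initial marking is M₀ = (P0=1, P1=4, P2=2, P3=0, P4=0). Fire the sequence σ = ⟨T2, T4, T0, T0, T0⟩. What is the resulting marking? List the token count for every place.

(P0=0, P1=9, P2=2, P3=0, P4=0)

step 1: fire T2:  (P0=1, P1=4, P2=2, P3=0, P4=0) → (P0=0, P1=2, P2=2, P3=0, P4=2)
step 2: fire T4:  (P0=0, P1=2, P2=2, P3=0, P4=2) → (P0=0, P1=3, P2=2, P3=3, P4=0)
step 3: fire T0:  (P0=0, P1=3, P2=2, P3=3, P4=0) → (P0=0, P1=5, P2=2, P3=2, P4=0)
step 4: fire T0:  (P0=0, P1=5, P2=2, P3=2, P4=0) → (P0=0, P1=7, P2=2, P3=1, P4=0)
step 5: fire T0:  (P0=0, P1=7, P2=2, P3=1, P4=0) → (P0=0, P1=9, P2=2, P3=0, P4=0)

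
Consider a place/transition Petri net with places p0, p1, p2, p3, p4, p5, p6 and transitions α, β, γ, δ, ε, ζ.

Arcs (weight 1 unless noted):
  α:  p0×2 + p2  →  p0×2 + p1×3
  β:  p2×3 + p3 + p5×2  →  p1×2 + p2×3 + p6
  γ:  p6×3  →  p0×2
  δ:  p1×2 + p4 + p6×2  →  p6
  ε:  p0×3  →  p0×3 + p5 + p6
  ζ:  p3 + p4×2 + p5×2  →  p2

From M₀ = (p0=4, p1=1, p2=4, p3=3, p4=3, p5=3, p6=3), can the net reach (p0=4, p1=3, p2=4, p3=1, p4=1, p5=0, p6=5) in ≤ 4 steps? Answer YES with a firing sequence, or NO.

depth 0: 1 marking
depth 1: 6 markings reached so far
depth 2: 19 markings reached so far
depth 3: 45 markings reached so far
depth 4: 90 markings reached so far
target is not among the 90 markings reachable within 4 steps

NO — not reachable within 4 firings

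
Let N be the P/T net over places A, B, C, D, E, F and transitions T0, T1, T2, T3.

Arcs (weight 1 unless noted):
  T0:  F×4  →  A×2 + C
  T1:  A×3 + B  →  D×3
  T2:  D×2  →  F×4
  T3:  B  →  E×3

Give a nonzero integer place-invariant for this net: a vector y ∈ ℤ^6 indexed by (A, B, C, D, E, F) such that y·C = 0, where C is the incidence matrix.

Incidence matrix C (rows=places, cols=transitions):
       T0   T1   T2   T3
    A   2   -3    0    0
    B   0   -1    0   -1
    C   1    0    0    0
    D   0    3   -2    0
    E   0    0    0    3
    F  -4    0    4    0

Candidate y = [1, -3, -2, 0, -1, 0]; check y·C column-wise:
  col T0: 1·2 + -3·0 + -2·1 + -1·0 + 0·-4 = 0
  col T1: 1·-3 + -3·-1 + -2·0 + 0·3 + -1·0 = 0
  col T2: 1·0 + -3·0 + -2·0 + 0·-2 + -1·0 + 0·4 = 0
  col T3: 1·0 + -3·-1 + -2·0 + -1·3 = 0

y = (A:1, B:-3, C:-2, D:0, E:-1, F:0)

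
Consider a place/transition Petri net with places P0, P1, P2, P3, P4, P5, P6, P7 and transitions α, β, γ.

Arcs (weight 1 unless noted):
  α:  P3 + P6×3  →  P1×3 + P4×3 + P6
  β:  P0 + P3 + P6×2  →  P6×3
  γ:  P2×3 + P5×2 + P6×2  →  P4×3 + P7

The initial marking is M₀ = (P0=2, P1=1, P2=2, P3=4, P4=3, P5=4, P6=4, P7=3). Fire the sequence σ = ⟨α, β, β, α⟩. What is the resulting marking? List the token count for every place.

step 1: fire α:  (P0=2, P1=1, P2=2, P3=4, P4=3, P5=4, P6=4, P7=3) → (P0=2, P1=4, P2=2, P3=3, P4=6, P5=4, P6=2, P7=3)
step 2: fire β:  (P0=2, P1=4, P2=2, P3=3, P4=6, P5=4, P6=2, P7=3) → (P0=1, P1=4, P2=2, P3=2, P4=6, P5=4, P6=3, P7=3)
step 3: fire β:  (P0=1, P1=4, P2=2, P3=2, P4=6, P5=4, P6=3, P7=3) → (P0=0, P1=4, P2=2, P3=1, P4=6, P5=4, P6=4, P7=3)
step 4: fire α:  (P0=0, P1=4, P2=2, P3=1, P4=6, P5=4, P6=4, P7=3) → (P0=0, P1=7, P2=2, P3=0, P4=9, P5=4, P6=2, P7=3)

(P0=0, P1=7, P2=2, P3=0, P4=9, P5=4, P6=2, P7=3)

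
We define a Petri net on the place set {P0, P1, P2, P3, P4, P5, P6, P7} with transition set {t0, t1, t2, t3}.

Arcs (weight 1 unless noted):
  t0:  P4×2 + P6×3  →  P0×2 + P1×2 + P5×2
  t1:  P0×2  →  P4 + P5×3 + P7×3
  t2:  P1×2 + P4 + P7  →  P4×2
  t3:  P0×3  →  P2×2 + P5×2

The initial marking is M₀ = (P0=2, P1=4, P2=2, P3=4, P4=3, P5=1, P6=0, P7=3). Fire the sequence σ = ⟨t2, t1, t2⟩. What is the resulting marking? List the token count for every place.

(P0=0, P1=0, P2=2, P3=4, P4=6, P5=4, P6=0, P7=4)

step 1: fire t2:  (P0=2, P1=4, P2=2, P3=4, P4=3, P5=1, P6=0, P7=3) → (P0=2, P1=2, P2=2, P3=4, P4=4, P5=1, P6=0, P7=2)
step 2: fire t1:  (P0=2, P1=2, P2=2, P3=4, P4=4, P5=1, P6=0, P7=2) → (P0=0, P1=2, P2=2, P3=4, P4=5, P5=4, P6=0, P7=5)
step 3: fire t2:  (P0=0, P1=2, P2=2, P3=4, P4=5, P5=4, P6=0, P7=5) → (P0=0, P1=0, P2=2, P3=4, P4=6, P5=4, P6=0, P7=4)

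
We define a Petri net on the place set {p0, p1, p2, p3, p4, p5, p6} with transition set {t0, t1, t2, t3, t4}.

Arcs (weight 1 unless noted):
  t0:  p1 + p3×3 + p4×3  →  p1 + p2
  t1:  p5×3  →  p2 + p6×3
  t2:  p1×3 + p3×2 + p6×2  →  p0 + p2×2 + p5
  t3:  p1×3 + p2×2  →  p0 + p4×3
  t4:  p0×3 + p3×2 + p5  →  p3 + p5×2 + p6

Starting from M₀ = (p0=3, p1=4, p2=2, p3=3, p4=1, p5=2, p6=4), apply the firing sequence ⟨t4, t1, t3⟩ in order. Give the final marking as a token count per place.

(p0=1, p1=1, p2=1, p3=2, p4=4, p5=0, p6=8)

step 1: fire t4:  (p0=3, p1=4, p2=2, p3=3, p4=1, p5=2, p6=4) → (p0=0, p1=4, p2=2, p3=2, p4=1, p5=3, p6=5)
step 2: fire t1:  (p0=0, p1=4, p2=2, p3=2, p4=1, p5=3, p6=5) → (p0=0, p1=4, p2=3, p3=2, p4=1, p5=0, p6=8)
step 3: fire t3:  (p0=0, p1=4, p2=3, p3=2, p4=1, p5=0, p6=8) → (p0=1, p1=1, p2=1, p3=2, p4=4, p5=0, p6=8)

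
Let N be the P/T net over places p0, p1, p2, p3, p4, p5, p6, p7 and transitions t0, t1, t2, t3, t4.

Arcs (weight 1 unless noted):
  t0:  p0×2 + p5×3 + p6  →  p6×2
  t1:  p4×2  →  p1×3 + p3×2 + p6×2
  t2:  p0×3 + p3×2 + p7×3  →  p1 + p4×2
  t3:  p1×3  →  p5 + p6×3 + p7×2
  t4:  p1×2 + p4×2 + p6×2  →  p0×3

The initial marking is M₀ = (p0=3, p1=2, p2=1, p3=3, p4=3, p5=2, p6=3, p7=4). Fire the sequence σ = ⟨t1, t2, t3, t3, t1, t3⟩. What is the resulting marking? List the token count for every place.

(p0=0, p1=0, p2=1, p3=5, p4=1, p5=5, p6=16, p7=7)

step 1: fire t1:  (p0=3, p1=2, p2=1, p3=3, p4=3, p5=2, p6=3, p7=4) → (p0=3, p1=5, p2=1, p3=5, p4=1, p5=2, p6=5, p7=4)
step 2: fire t2:  (p0=3, p1=5, p2=1, p3=5, p4=1, p5=2, p6=5, p7=4) → (p0=0, p1=6, p2=1, p3=3, p4=3, p5=2, p6=5, p7=1)
step 3: fire t3:  (p0=0, p1=6, p2=1, p3=3, p4=3, p5=2, p6=5, p7=1) → (p0=0, p1=3, p2=1, p3=3, p4=3, p5=3, p6=8, p7=3)
step 4: fire t3:  (p0=0, p1=3, p2=1, p3=3, p4=3, p5=3, p6=8, p7=3) → (p0=0, p1=0, p2=1, p3=3, p4=3, p5=4, p6=11, p7=5)
step 5: fire t1:  (p0=0, p1=0, p2=1, p3=3, p4=3, p5=4, p6=11, p7=5) → (p0=0, p1=3, p2=1, p3=5, p4=1, p5=4, p6=13, p7=5)
step 6: fire t3:  (p0=0, p1=3, p2=1, p3=5, p4=1, p5=4, p6=13, p7=5) → (p0=0, p1=0, p2=1, p3=5, p4=1, p5=5, p6=16, p7=7)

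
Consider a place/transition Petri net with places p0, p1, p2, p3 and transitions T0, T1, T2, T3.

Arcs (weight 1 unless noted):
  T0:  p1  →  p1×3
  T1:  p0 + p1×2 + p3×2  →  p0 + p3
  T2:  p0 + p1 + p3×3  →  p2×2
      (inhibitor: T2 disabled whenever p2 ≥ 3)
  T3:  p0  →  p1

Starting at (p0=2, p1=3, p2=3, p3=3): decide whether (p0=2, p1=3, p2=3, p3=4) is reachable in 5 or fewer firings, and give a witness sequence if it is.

depth 0: 1 marking
depth 1: 4 markings reached so far
depth 2: 9 markings reached so far
depth 3: 17 markings reached so far
depth 4: 26 markings reached so far
depth 5: 35 markings reached so far
target is not among the 35 markings reachable within 5 steps

NO — not reachable within 5 firings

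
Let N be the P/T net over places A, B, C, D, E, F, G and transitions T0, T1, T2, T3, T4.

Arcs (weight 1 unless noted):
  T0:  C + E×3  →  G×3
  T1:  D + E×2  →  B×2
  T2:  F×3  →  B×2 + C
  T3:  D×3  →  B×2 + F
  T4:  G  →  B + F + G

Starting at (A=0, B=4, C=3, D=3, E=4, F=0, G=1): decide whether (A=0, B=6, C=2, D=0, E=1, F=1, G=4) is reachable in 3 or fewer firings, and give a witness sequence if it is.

YES — reachable via ⟨T0, T3⟩ (2 firings)

step 1: fire T0:  (A=0, B=4, C=3, D=3, E=4, F=0, G=1) → (A=0, B=4, C=2, D=3, E=1, F=0, G=4)
step 2: fire T3:  (A=0, B=4, C=2, D=3, E=1, F=0, G=4) → (A=0, B=6, C=2, D=0, E=1, F=1, G=4)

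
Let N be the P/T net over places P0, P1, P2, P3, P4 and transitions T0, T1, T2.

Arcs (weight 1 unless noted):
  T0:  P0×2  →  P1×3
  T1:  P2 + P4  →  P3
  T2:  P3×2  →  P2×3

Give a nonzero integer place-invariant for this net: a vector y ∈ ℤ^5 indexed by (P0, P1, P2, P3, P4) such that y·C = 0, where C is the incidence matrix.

y = (P0:3, P1:2, P2:0, P3:0, P4:0)

Incidence matrix C (rows=places, cols=transitions):
       T0   T1   T2
   P0  -2    0    0
   P1   3    0    0
   P2   0   -1    3
   P3   0    1   -2
   P4   0   -1    0

Candidate y = [3, 2, 0, 0, 0]; check y·C column-wise:
  col T0: 3·-2 + 2·3 = 0
  col T1: 3·0 + 2·0 + 0·-1 + 0·1 + 0·-1 = 0
  col T2: 3·0 + 2·0 + 0·3 + 0·-2 = 0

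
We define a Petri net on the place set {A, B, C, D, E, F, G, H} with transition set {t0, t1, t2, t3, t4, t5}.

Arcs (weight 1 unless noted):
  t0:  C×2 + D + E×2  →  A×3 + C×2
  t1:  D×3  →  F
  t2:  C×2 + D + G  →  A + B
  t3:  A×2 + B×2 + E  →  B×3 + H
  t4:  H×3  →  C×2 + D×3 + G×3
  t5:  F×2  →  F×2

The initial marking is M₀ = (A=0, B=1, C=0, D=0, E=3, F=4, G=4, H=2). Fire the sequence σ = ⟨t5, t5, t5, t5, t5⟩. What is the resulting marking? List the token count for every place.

(A=0, B=1, C=0, D=0, E=3, F=4, G=4, H=2)

step 1: fire t5:  (A=0, B=1, C=0, D=0, E=3, F=4, G=4, H=2) → (A=0, B=1, C=0, D=0, E=3, F=4, G=4, H=2)
step 2: fire t5:  (A=0, B=1, C=0, D=0, E=3, F=4, G=4, H=2) → (A=0, B=1, C=0, D=0, E=3, F=4, G=4, H=2)
step 3: fire t5:  (A=0, B=1, C=0, D=0, E=3, F=4, G=4, H=2) → (A=0, B=1, C=0, D=0, E=3, F=4, G=4, H=2)
step 4: fire t5:  (A=0, B=1, C=0, D=0, E=3, F=4, G=4, H=2) → (A=0, B=1, C=0, D=0, E=3, F=4, G=4, H=2)
step 5: fire t5:  (A=0, B=1, C=0, D=0, E=3, F=4, G=4, H=2) → (A=0, B=1, C=0, D=0, E=3, F=4, G=4, H=2)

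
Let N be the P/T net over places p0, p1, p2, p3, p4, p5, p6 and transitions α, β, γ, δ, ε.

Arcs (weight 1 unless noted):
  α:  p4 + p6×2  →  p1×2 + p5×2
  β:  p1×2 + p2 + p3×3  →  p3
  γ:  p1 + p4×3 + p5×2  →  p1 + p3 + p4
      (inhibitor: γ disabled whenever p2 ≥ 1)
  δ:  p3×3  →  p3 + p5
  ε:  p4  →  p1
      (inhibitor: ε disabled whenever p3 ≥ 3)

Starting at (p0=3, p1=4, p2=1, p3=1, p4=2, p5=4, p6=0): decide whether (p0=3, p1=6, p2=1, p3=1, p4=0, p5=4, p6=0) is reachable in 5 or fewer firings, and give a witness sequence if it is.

YES — reachable via ⟨ε, ε⟩ (2 firings)

step 1: fire ε:  (p0=3, p1=4, p2=1, p3=1, p4=2, p5=4, p6=0) → (p0=3, p1=5, p2=1, p3=1, p4=1, p5=4, p6=0)
step 2: fire ε:  (p0=3, p1=5, p2=1, p3=1, p4=1, p5=4, p6=0) → (p0=3, p1=6, p2=1, p3=1, p4=0, p5=4, p6=0)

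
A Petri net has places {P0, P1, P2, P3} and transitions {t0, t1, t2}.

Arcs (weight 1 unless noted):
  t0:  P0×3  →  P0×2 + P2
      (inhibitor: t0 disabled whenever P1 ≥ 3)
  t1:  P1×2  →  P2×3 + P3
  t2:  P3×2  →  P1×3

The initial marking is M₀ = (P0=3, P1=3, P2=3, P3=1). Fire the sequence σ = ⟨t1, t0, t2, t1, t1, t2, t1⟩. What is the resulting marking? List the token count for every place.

(P0=2, P1=1, P2=16, P3=1)

step 1: fire t1:  (P0=3, P1=3, P2=3, P3=1) → (P0=3, P1=1, P2=6, P3=2)
step 2: fire t0:  (P0=3, P1=1, P2=6, P3=2) → (P0=2, P1=1, P2=7, P3=2)
step 3: fire t2:  (P0=2, P1=1, P2=7, P3=2) → (P0=2, P1=4, P2=7, P3=0)
step 4: fire t1:  (P0=2, P1=4, P2=7, P3=0) → (P0=2, P1=2, P2=10, P3=1)
step 5: fire t1:  (P0=2, P1=2, P2=10, P3=1) → (P0=2, P1=0, P2=13, P3=2)
step 6: fire t2:  (P0=2, P1=0, P2=13, P3=2) → (P0=2, P1=3, P2=13, P3=0)
step 7: fire t1:  (P0=2, P1=3, P2=13, P3=0) → (P0=2, P1=1, P2=16, P3=1)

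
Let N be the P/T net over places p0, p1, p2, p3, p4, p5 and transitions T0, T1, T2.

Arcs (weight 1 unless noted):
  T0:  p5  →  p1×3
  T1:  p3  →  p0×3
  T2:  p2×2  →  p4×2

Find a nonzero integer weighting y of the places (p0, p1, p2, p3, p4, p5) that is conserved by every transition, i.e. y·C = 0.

y = (p0:1, p1:0, p2:0, p3:3, p4:0, p5:0)

Incidence matrix C (rows=places, cols=transitions):
       T0   T1   T2
   p0   0    3    0
   p1   3    0    0
   p2   0    0   -2
   p3   0   -1    0
   p4   0    0    2
   p5  -1    0    0

Candidate y = [1, 0, 0, 3, 0, 0]; check y·C column-wise:
  col T0: 1·0 + 0·3 + 3·0 + 0·-1 = 0
  col T1: 1·3 + 3·-1 = 0
  col T2: 1·0 + 0·-2 + 3·0 + 0·2 = 0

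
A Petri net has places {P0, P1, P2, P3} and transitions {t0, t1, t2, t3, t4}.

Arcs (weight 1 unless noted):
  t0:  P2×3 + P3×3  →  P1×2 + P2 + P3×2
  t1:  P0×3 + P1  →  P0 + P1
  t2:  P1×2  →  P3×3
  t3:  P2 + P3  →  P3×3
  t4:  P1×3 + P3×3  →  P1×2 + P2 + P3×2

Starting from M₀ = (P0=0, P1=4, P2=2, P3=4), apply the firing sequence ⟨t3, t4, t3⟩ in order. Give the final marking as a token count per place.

step 1: fire t3:  (P0=0, P1=4, P2=2, P3=4) → (P0=0, P1=4, P2=1, P3=6)
step 2: fire t4:  (P0=0, P1=4, P2=1, P3=6) → (P0=0, P1=3, P2=2, P3=5)
step 3: fire t3:  (P0=0, P1=3, P2=2, P3=5) → (P0=0, P1=3, P2=1, P3=7)

(P0=0, P1=3, P2=1, P3=7)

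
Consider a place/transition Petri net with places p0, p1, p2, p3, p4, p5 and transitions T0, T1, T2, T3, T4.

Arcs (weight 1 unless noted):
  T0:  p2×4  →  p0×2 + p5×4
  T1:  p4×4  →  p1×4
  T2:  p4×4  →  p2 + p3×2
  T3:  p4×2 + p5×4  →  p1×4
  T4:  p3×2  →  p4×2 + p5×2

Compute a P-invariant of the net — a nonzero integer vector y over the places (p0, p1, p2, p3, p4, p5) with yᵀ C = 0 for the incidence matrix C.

y = (p0:2, p1:2, p2:2, p3:3, p4:2, p5:1)

Incidence matrix C (rows=places, cols=transitions):
       T0   T1   T2   T3   T4
   p0   2    0    0    0    0
   p1   0    4    0    4    0
   p2  -4    0    1    0    0
   p3   0    0    2    0   -2
   p4   0   -4   -4   -2    2
   p5   4    0    0   -4    2

Candidate y = [2, 2, 2, 3, 2, 1]; check y·C column-wise:
  col T0: 2·2 + 2·0 + 2·-4 + 3·0 + 2·0 + 1·4 = 0
  col T1: 2·0 + 2·4 + 2·0 + 3·0 + 2·-4 + 1·0 = 0
  col T2: 2·0 + 2·0 + 2·1 + 3·2 + 2·-4 + 1·0 = 0
  col T3: 2·0 + 2·4 + 2·0 + 3·0 + 2·-2 + 1·-4 = 0
  col T4: 2·0 + 2·0 + 2·0 + 3·-2 + 2·2 + 1·2 = 0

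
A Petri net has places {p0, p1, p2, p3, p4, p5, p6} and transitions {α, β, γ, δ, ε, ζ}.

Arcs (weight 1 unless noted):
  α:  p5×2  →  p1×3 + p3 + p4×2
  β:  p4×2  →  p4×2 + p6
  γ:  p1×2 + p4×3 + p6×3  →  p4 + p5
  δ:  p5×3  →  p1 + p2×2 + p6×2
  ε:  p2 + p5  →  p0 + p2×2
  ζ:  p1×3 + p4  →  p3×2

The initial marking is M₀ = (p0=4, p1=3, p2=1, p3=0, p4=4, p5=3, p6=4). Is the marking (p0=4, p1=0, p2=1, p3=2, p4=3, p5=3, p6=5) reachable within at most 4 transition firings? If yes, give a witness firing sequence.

YES — reachable via ⟨β, ζ⟩ (2 firings)

step 1: fire β:  (p0=4, p1=3, p2=1, p3=0, p4=4, p5=3, p6=4) → (p0=4, p1=3, p2=1, p3=0, p4=4, p5=3, p6=5)
step 2: fire ζ:  (p0=4, p1=3, p2=1, p3=0, p4=4, p5=3, p6=5) → (p0=4, p1=0, p2=1, p3=2, p4=3, p5=3, p6=5)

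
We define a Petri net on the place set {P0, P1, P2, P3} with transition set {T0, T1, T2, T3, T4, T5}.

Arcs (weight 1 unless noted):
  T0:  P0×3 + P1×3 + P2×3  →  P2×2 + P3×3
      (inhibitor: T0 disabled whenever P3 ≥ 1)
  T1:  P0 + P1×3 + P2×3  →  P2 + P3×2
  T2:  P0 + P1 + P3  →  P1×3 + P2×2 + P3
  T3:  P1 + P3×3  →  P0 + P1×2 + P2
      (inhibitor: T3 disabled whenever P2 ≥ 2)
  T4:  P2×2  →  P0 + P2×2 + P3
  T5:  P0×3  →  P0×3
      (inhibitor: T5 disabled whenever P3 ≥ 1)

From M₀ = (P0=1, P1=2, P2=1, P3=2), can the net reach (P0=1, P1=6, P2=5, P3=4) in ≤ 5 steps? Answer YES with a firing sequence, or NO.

step 1: fire T2:  (P0=1, P1=2, P2=1, P3=2) → (P0=0, P1=4, P2=3, P3=2)
step 2: fire T4:  (P0=0, P1=4, P2=3, P3=2) → (P0=1, P1=4, P2=3, P3=3)
step 3: fire T2:  (P0=1, P1=4, P2=3, P3=3) → (P0=0, P1=6, P2=5, P3=3)
step 4: fire T4:  (P0=0, P1=6, P2=5, P3=3) → (P0=1, P1=6, P2=5, P3=4)

YES — reachable via ⟨T2, T4, T2, T4⟩ (4 firings)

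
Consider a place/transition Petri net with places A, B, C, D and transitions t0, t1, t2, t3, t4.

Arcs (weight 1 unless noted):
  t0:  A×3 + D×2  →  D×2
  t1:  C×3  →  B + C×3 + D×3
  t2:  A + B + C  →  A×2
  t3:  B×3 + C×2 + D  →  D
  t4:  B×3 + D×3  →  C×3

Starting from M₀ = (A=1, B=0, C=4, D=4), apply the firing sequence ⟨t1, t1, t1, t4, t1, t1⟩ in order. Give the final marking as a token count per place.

step 1: fire t1:  (A=1, B=0, C=4, D=4) → (A=1, B=1, C=4, D=7)
step 2: fire t1:  (A=1, B=1, C=4, D=7) → (A=1, B=2, C=4, D=10)
step 3: fire t1:  (A=1, B=2, C=4, D=10) → (A=1, B=3, C=4, D=13)
step 4: fire t4:  (A=1, B=3, C=4, D=13) → (A=1, B=0, C=7, D=10)
step 5: fire t1:  (A=1, B=0, C=7, D=10) → (A=1, B=1, C=7, D=13)
step 6: fire t1:  (A=1, B=1, C=7, D=13) → (A=1, B=2, C=7, D=16)

(A=1, B=2, C=7, D=16)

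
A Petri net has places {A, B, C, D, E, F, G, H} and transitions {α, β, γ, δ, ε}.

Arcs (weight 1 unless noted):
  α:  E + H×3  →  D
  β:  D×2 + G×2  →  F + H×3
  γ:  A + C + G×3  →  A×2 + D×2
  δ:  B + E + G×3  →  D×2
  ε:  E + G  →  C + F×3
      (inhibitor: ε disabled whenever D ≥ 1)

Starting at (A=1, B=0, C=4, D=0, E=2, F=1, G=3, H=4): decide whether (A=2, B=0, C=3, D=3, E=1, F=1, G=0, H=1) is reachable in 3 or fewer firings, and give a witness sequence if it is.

YES — reachable via ⟨α, γ⟩ (2 firings)

step 1: fire α:  (A=1, B=0, C=4, D=0, E=2, F=1, G=3, H=4) → (A=1, B=0, C=4, D=1, E=1, F=1, G=3, H=1)
step 2: fire γ:  (A=1, B=0, C=4, D=1, E=1, F=1, G=3, H=1) → (A=2, B=0, C=3, D=3, E=1, F=1, G=0, H=1)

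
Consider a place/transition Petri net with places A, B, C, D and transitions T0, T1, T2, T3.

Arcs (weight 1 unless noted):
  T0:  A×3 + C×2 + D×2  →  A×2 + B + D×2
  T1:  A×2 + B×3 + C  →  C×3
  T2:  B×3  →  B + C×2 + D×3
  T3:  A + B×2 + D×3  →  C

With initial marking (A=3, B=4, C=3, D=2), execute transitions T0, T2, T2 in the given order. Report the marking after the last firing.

(A=2, B=1, C=5, D=8)

step 1: fire T0:  (A=3, B=4, C=3, D=2) → (A=2, B=5, C=1, D=2)
step 2: fire T2:  (A=2, B=5, C=1, D=2) → (A=2, B=3, C=3, D=5)
step 3: fire T2:  (A=2, B=3, C=3, D=5) → (A=2, B=1, C=5, D=8)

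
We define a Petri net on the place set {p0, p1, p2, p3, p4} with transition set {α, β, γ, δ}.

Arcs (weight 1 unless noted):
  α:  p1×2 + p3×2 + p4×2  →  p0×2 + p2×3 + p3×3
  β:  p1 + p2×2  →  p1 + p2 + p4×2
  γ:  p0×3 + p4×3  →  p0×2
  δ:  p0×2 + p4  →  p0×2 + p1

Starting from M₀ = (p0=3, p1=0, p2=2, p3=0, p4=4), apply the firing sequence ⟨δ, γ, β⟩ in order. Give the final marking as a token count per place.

step 1: fire δ:  (p0=3, p1=0, p2=2, p3=0, p4=4) → (p0=3, p1=1, p2=2, p3=0, p4=3)
step 2: fire γ:  (p0=3, p1=1, p2=2, p3=0, p4=3) → (p0=2, p1=1, p2=2, p3=0, p4=0)
step 3: fire β:  (p0=2, p1=1, p2=2, p3=0, p4=0) → (p0=2, p1=1, p2=1, p3=0, p4=2)

(p0=2, p1=1, p2=1, p3=0, p4=2)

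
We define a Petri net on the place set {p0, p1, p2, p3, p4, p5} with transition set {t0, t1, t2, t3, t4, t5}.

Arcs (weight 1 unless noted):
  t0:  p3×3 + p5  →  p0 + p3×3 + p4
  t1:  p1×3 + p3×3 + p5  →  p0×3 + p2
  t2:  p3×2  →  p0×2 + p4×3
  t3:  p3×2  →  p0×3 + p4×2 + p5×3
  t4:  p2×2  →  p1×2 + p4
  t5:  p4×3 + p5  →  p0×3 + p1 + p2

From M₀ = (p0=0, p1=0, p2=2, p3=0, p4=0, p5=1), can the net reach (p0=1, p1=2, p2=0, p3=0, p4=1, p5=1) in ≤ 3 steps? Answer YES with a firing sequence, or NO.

depth 0: 1 marking
depth 1: 2 markings reached so far
depth 2: 2 markings reached so far
(frontier empty at depth 2; search complete)
target is not among the 2 markings reachable within 3 steps

NO — not reachable within 3 firings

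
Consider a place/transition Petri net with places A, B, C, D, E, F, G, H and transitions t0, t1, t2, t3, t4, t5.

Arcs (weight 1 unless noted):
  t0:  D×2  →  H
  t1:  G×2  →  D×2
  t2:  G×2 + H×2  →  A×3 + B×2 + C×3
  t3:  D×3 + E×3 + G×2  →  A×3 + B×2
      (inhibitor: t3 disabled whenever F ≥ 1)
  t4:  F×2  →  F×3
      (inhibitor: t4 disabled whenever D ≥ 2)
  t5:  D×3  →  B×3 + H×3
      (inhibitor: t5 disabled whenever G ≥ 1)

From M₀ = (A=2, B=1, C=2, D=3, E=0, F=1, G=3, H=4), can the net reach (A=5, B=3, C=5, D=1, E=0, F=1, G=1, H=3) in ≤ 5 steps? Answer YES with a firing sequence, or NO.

YES — reachable via ⟨t0, t2⟩ (2 firings)

step 1: fire t0:  (A=2, B=1, C=2, D=3, E=0, F=1, G=3, H=4) → (A=2, B=1, C=2, D=1, E=0, F=1, G=3, H=5)
step 2: fire t2:  (A=2, B=1, C=2, D=1, E=0, F=1, G=3, H=5) → (A=5, B=3, C=5, D=1, E=0, F=1, G=1, H=3)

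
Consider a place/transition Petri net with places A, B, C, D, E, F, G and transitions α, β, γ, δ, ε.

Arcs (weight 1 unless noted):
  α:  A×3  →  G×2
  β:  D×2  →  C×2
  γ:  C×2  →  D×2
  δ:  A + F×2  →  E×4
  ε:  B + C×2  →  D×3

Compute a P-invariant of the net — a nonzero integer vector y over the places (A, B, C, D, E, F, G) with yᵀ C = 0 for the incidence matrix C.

Incidence matrix C (rows=places, cols=transitions):
        α    β    γ    δ    ε
    A  -3    0    0   -1    0
    B   0    0    0    0   -1
    C   0    2   -2    0   -2
    D   0   -2    2    0    3
    E   0    0    0    4    0
    F   0    0    0   -2    0
    G   2    0    0    0    0

Candidate y = [0, 1, 1, 1, 0, 0, 0]; check y·C column-wise:
  col α: 0·-3 + 1·0 + 1·0 + 1·0 + 0·2 = 0
  col β: 1·0 + 1·2 + 1·-2 = 0
  col γ: 1·0 + 1·-2 + 1·2 = 0
  col δ: 0·-1 + 1·0 + 1·0 + 1·0 + 0·4 + 0·-2 = 0
  col ε: 1·-1 + 1·-2 + 1·3 = 0

y = (A:0, B:1, C:1, D:1, E:0, F:0, G:0)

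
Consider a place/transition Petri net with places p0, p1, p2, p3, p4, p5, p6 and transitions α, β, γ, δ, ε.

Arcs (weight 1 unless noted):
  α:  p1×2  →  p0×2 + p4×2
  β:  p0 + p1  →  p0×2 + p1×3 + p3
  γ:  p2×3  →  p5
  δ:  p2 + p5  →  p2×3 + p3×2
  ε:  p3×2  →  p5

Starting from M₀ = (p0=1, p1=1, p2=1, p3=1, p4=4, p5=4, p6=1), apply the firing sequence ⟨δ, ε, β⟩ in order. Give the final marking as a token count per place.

(p0=2, p1=3, p2=3, p3=2, p4=4, p5=4, p6=1)

step 1: fire δ:  (p0=1, p1=1, p2=1, p3=1, p4=4, p5=4, p6=1) → (p0=1, p1=1, p2=3, p3=3, p4=4, p5=3, p6=1)
step 2: fire ε:  (p0=1, p1=1, p2=3, p3=3, p4=4, p5=3, p6=1) → (p0=1, p1=1, p2=3, p3=1, p4=4, p5=4, p6=1)
step 3: fire β:  (p0=1, p1=1, p2=3, p3=1, p4=4, p5=4, p6=1) → (p0=2, p1=3, p2=3, p3=2, p4=4, p5=4, p6=1)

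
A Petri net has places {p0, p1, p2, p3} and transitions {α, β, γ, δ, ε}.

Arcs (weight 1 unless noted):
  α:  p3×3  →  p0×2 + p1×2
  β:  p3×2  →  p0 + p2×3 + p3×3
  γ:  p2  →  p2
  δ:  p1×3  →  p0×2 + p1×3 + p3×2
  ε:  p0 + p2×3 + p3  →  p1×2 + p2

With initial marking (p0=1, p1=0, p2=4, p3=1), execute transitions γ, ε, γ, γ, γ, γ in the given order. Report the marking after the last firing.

(p0=0, p1=2, p2=2, p3=0)

step 1: fire γ:  (p0=1, p1=0, p2=4, p3=1) → (p0=1, p1=0, p2=4, p3=1)
step 2: fire ε:  (p0=1, p1=0, p2=4, p3=1) → (p0=0, p1=2, p2=2, p3=0)
step 3: fire γ:  (p0=0, p1=2, p2=2, p3=0) → (p0=0, p1=2, p2=2, p3=0)
step 4: fire γ:  (p0=0, p1=2, p2=2, p3=0) → (p0=0, p1=2, p2=2, p3=0)
step 5: fire γ:  (p0=0, p1=2, p2=2, p3=0) → (p0=0, p1=2, p2=2, p3=0)
step 6: fire γ:  (p0=0, p1=2, p2=2, p3=0) → (p0=0, p1=2, p2=2, p3=0)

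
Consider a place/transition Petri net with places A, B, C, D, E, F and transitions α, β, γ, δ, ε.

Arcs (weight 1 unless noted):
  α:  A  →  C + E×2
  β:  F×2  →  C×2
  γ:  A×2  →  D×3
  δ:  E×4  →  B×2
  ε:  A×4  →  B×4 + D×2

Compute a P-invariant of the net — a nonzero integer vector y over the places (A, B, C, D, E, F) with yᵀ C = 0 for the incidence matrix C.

y = (A:3, B:2, C:1, D:2, E:1, F:1)

Incidence matrix C (rows=places, cols=transitions):
        α    β    γ    δ    ε
    A  -1    0   -2    0   -4
    B   0    0    0    2    4
    C   1    2    0    0    0
    D   0    0    3    0    2
    E   2    0    0   -4    0
    F   0   -2    0    0    0

Candidate y = [3, 2, 1, 2, 1, 1]; check y·C column-wise:
  col α: 3·-1 + 2·0 + 1·1 + 2·0 + 1·2 + 1·0 = 0
  col β: 3·0 + 2·0 + 1·2 + 2·0 + 1·0 + 1·-2 = 0
  col γ: 3·-2 + 2·0 + 1·0 + 2·3 + 1·0 + 1·0 = 0
  col δ: 3·0 + 2·2 + 1·0 + 2·0 + 1·-4 + 1·0 = 0
  col ε: 3·-4 + 2·4 + 1·0 + 2·2 + 1·0 + 1·0 = 0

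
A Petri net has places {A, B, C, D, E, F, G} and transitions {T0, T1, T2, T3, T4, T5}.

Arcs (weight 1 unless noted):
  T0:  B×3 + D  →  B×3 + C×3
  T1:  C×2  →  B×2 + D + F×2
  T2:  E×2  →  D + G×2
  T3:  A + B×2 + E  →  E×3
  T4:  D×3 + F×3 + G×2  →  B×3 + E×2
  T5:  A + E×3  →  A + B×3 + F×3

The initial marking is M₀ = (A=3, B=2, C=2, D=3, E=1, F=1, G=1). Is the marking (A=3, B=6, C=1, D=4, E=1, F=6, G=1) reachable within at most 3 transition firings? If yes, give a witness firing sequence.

depth 0: 1 marking
depth 1: 3 markings reached so far
depth 2: 7 markings reached so far
depth 3: 14 markings reached so far
target is not among the 14 markings reachable within 3 steps

NO — not reachable within 3 firings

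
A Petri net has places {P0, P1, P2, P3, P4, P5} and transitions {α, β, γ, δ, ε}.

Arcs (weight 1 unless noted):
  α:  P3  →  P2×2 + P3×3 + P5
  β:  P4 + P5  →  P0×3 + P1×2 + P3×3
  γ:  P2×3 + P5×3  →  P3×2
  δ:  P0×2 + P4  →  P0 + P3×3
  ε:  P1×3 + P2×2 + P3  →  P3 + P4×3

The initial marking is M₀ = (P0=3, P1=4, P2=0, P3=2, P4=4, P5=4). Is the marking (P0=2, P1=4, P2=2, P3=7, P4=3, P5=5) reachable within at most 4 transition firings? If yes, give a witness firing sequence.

YES — reachable via ⟨α, δ⟩ (2 firings)

step 1: fire α:  (P0=3, P1=4, P2=0, P3=2, P4=4, P5=4) → (P0=3, P1=4, P2=2, P3=4, P4=4, P5=5)
step 2: fire δ:  (P0=3, P1=4, P2=2, P3=4, P4=4, P5=5) → (P0=2, P1=4, P2=2, P3=7, P4=3, P5=5)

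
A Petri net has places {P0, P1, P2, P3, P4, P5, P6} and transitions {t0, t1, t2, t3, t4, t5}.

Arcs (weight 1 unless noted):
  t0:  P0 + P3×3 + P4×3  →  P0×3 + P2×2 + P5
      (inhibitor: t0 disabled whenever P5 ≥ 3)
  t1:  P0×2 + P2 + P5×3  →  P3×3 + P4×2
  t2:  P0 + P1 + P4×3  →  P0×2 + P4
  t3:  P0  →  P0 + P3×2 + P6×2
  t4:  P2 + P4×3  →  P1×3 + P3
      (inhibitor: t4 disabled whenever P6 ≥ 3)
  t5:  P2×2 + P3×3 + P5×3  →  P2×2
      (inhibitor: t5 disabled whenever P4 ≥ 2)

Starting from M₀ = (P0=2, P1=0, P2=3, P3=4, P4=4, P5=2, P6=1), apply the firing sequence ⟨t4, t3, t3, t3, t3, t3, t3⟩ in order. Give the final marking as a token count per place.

(P0=2, P1=3, P2=2, P3=17, P4=1, P5=2, P6=13)

step 1: fire t4:  (P0=2, P1=0, P2=3, P3=4, P4=4, P5=2, P6=1) → (P0=2, P1=3, P2=2, P3=5, P4=1, P5=2, P6=1)
step 2: fire t3:  (P0=2, P1=3, P2=2, P3=5, P4=1, P5=2, P6=1) → (P0=2, P1=3, P2=2, P3=7, P4=1, P5=2, P6=3)
step 3: fire t3:  (P0=2, P1=3, P2=2, P3=7, P4=1, P5=2, P6=3) → (P0=2, P1=3, P2=2, P3=9, P4=1, P5=2, P6=5)
step 4: fire t3:  (P0=2, P1=3, P2=2, P3=9, P4=1, P5=2, P6=5) → (P0=2, P1=3, P2=2, P3=11, P4=1, P5=2, P6=7)
step 5: fire t3:  (P0=2, P1=3, P2=2, P3=11, P4=1, P5=2, P6=7) → (P0=2, P1=3, P2=2, P3=13, P4=1, P5=2, P6=9)
step 6: fire t3:  (P0=2, P1=3, P2=2, P3=13, P4=1, P5=2, P6=9) → (P0=2, P1=3, P2=2, P3=15, P4=1, P5=2, P6=11)
step 7: fire t3:  (P0=2, P1=3, P2=2, P3=15, P4=1, P5=2, P6=11) → (P0=2, P1=3, P2=2, P3=17, P4=1, P5=2, P6=13)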